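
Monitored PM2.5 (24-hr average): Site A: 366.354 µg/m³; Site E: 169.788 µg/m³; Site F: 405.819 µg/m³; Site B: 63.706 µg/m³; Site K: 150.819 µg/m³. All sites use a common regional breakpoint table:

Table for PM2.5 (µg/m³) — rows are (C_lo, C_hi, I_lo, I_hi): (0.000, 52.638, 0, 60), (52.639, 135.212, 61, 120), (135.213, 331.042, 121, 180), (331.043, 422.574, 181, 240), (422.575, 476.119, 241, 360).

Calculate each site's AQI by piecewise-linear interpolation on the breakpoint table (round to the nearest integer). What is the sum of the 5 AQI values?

Site A: 366.354 ∈ [331.043, 422.574] ↔ index [181, 240].
181 + (366.354−331.043)·(240−181)/(422.574−331.043) = 181 + 35.311·59/91.531 ≈ 203.76, so AQI = 204.
Site E: 169.788 ∈ [135.213, 331.042] ↔ index [121, 180].
121 + (169.788−135.213)·(180−121)/(331.042−135.213) = 121 + 34.575·59/195.829 ≈ 131.42, so AQI = 131.
Site F: 405.819 ∈ [331.043, 422.574] ↔ index [181, 240].
181 + (405.819−331.043)·(240−181)/(422.574−331.043) = 181 + 74.776·59/91.531 ≈ 229.20, so AQI = 229.
Site B: 63.706 lies in 52.639–135.212, so I_lo=61, I_hi=120, C_lo=52.639, C_hi=135.212.
(120−61)/(135.212−52.639) × (63.706−52.639) + 61 = 59/82.573 × 11.067 + 61 ≈ 68.91 → 69.
Site K: row 135.213–331.042 (AQI 121–180). (180−121)·(150.819−135.213)/(331.042−135.213) + 121 = 59·15.606/195.829 + 121 ≈ 125.70 → 126.
AQIs: Site A=204, Site E=131, Site F=229, Site B=69, Site K=126. Sum = 204 + 131 + 229 + 69 + 126 = 759.

759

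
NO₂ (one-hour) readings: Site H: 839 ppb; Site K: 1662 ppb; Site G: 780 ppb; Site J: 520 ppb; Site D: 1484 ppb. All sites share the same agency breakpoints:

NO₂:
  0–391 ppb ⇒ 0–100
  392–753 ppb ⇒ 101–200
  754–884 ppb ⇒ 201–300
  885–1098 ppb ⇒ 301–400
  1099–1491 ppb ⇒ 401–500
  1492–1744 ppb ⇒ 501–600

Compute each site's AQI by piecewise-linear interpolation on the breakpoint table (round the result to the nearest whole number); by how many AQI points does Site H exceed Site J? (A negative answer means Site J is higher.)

130

Site H 839: bracket 754–884 → index 201–300; slope 99/130, offset 85.
AQI = 201 + 99/130·85 ≈ 265.73 ⇒ 266.
Site K: row 1492–1744 (AQI 501–600). (600−501)·(1662−1492)/(1744−1492) + 501 = 99·170/252 + 501 ≈ 567.79 → 568.
Site G: 780 ∈ [754, 884] ↔ index [201, 300].
201 + (780−754)·(300−201)/(884−754) = 201 + 26·99/130 ≈ 220.80, so AQI = 221.
Site J 520: bracket 392–753 → index 101–200; slope 99/361, offset 128.
AQI = 101 + 99/361·128 ≈ 136.10 ⇒ 136.
Site D: 1484 lies in 1099–1491, so I_lo=401, I_hi=500, C_lo=1099, C_hi=1491.
(500−401)/(1491−1099) × (1484−1099) + 401 = 99/392 × 385 + 401 ≈ 498.23 → 498.
AQIs: Site H=266, Site K=568, Site G=221, Site J=136, Site D=498. Site H (266) − Site J (136) = 130.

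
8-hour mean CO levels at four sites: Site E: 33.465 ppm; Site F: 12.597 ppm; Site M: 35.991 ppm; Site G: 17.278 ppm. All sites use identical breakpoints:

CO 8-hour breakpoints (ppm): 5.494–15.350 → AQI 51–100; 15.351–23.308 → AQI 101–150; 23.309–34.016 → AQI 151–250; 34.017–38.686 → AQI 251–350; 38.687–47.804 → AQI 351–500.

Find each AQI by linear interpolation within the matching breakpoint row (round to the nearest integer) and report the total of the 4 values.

Site E: 33.465 ∈ [23.309, 34.016] ↔ index [151, 250].
151 + (33.465−23.309)·(250−151)/(34.016−23.309) = 151 + 10.156·99/10.707 ≈ 244.91, so AQI = 245.
Site F: 12.597 lies in 5.494–15.350, so I_lo=51, I_hi=100, C_lo=5.494, C_hi=15.350.
(100−51)/(15.350−5.494) × (12.597−5.494) + 51 = 49/9.856 × 7.103 + 51 ≈ 86.31 → 86.
Site M: 35.991 ∈ [34.017, 38.686] ↔ index [251, 350].
251 + (35.991−34.017)·(350−251)/(38.686−34.017) = 251 + 1.974·99/4.669 ≈ 292.86, so AQI = 293.
Site G: 17.278 lies in 15.351–23.308, so I_lo=101, I_hi=150, C_lo=15.351, C_hi=23.308.
(150−101)/(23.308−15.351) × (17.278−15.351) + 101 = 49/7.957 × 1.927 + 101 ≈ 112.87 → 113.
AQIs: Site E=245, Site F=86, Site M=293, Site G=113. Sum = 245 + 86 + 293 + 113 = 737.

737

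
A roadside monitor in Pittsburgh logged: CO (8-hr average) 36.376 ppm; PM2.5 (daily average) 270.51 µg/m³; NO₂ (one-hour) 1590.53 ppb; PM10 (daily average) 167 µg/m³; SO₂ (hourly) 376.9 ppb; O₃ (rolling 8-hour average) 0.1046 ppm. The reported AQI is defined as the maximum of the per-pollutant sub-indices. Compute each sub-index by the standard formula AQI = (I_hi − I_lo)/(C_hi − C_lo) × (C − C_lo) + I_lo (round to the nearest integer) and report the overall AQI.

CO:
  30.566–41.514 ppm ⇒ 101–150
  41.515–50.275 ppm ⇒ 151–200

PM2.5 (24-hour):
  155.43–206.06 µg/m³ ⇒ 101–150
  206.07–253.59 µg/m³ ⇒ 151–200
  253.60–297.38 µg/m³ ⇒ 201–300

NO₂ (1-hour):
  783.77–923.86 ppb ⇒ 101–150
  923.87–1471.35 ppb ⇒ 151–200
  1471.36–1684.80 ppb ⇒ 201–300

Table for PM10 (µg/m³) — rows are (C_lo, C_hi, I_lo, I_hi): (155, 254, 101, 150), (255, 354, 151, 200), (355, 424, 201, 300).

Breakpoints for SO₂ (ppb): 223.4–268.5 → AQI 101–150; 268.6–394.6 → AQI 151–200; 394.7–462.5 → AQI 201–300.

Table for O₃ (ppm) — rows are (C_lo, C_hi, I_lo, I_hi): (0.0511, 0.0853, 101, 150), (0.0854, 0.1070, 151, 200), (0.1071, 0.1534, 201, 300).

256

CO 36.376: bracket 30.566–41.514 → index 101–150; slope 49/10.948, offset 5.810.
AQI = 101 + 49/10.948·5.810 ≈ 127.00 ⇒ 127.
PM2.5 270.51: bracket 253.60–297.38 → index 201–300; slope 99/43.78, offset 16.91.
AQI = 201 + 99/43.78·16.91 ≈ 239.24 ⇒ 239.
NO₂: 1590.53 lies in 1471.36–1684.80, so I_lo=201, I_hi=300, C_lo=1471.36, C_hi=1684.80.
(300−201)/(1684.80−1471.36) × (1590.53−1471.36) + 201 = 99/213.44 × 119.17 + 201 ≈ 256.27 → 256.
PM10: 167 lies in 155–254, so I_lo=101, I_hi=150, C_lo=155, C_hi=254.
(150−101)/(254−155) × (167−155) + 101 = 49/99 × 12 + 101 ≈ 106.94 → 107.
SO₂: row 268.6–394.6 (AQI 151–200). (200−151)·(376.9−268.6)/(394.6−268.6) + 151 = 49·108.3/126.0 + 151 ≈ 193.12 → 193.
O₃: 0.1046 ∈ [0.0854, 0.1070] ↔ index [151, 200].
151 + (0.1046−0.0854)·(200−151)/(0.1070−0.0854) = 151 + 0.0192·49/0.0216 ≈ 194.56, so AQI = 195.
Sub-indices: CO→127, PM2.5→239, NO₂→256, PM10→107, SO₂→193, O₃→195. Overall AQI = max = 256; dominant pollutant is NO₂.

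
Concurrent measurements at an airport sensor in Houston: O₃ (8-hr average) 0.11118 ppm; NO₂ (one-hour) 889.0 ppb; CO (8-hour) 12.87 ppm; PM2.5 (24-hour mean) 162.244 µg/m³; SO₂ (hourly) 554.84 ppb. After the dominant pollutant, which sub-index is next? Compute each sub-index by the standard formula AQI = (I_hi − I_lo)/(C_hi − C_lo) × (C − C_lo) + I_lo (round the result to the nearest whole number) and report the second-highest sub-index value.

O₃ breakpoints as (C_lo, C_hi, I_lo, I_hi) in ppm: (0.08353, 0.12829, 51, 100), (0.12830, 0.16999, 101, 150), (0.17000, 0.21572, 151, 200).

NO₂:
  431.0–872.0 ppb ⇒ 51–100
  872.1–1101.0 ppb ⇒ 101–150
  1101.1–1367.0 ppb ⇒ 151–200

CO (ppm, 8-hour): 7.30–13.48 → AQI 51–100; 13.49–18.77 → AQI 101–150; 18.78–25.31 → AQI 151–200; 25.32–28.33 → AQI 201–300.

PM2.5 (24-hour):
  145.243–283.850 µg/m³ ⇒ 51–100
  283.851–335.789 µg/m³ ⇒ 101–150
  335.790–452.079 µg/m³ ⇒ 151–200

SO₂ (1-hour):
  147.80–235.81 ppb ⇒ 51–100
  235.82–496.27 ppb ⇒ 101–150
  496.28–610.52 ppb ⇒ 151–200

O₃: 0.11118 ∈ [0.08353, 0.12829] ↔ index [51, 100].
51 + (0.11118−0.08353)·(100−51)/(0.12829−0.08353) = 51 + 0.02765·49/0.04476 ≈ 81.27, so AQI = 81.
NO₂ 889.0: bracket 872.1–1101.0 → index 101–150; slope 49/228.9, offset 16.9.
AQI = 101 + 49/228.9·16.9 ≈ 104.62 ⇒ 105.
CO: 12.87 ∈ [7.30, 13.48] ↔ index [51, 100].
51 + (12.87−7.30)·(100−51)/(13.48−7.30) = 51 + 5.57·49/6.18 ≈ 95.16, so AQI = 95.
PM2.5 162.244: bracket 145.243–283.850 → index 51–100; slope 49/138.607, offset 17.001.
AQI = 51 + 49/138.607·17.001 ≈ 57.01 ⇒ 57.
SO₂: 554.84 ∈ [496.28, 610.52] ↔ index [151, 200].
151 + (554.84−496.28)·(200−151)/(610.52−496.28) = 151 + 58.56·49/114.24 ≈ 176.12, so AQI = 176.
Sub-indices: O₃→81, NO₂→105, CO→95, PM2.5→57, SO₂→176. Ranked high→low: 176, 105, 95, 81, 57. Second-highest sub-index = 105.

105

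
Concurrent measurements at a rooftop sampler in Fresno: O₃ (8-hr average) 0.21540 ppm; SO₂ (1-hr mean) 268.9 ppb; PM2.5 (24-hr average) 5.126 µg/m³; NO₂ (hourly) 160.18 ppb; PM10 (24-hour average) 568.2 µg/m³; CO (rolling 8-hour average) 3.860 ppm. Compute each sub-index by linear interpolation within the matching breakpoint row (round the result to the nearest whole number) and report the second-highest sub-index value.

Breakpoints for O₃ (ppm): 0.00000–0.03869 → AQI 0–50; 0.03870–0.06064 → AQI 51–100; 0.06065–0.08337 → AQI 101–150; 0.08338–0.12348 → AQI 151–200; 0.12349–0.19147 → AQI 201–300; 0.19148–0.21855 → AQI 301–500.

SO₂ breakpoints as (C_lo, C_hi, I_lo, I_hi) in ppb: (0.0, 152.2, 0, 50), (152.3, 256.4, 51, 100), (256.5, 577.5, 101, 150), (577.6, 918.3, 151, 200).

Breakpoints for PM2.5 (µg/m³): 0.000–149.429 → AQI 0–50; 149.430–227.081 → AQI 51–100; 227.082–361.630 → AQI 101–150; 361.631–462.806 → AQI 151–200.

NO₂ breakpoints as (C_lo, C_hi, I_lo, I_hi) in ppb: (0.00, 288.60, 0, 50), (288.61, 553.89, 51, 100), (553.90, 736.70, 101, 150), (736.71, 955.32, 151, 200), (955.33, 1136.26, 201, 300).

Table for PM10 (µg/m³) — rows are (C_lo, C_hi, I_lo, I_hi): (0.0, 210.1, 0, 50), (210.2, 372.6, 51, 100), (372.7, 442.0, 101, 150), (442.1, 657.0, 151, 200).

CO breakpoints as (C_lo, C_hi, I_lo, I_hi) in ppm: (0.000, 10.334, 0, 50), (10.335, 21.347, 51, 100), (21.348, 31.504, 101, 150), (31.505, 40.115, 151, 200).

180

O₃: 0.21540 lies in 0.19148–0.21855, so I_lo=301, I_hi=500, C_lo=0.19148, C_hi=0.21855.
(500−301)/(0.21855−0.19148) × (0.21540−0.19148) + 301 = 199/0.02707 × 0.02392 + 301 ≈ 476.84 → 477.
SO₂: 268.9 lies in 256.5–577.5, so I_lo=101, I_hi=150, C_lo=256.5, C_hi=577.5.
(150−101)/(577.5−256.5) × (268.9−256.5) + 101 = 49/321.0 × 12.4 + 101 ≈ 102.89 → 103.
PM2.5: 5.126 lies in 0.000–149.429, so I_lo=0, I_hi=50, C_lo=0.000, C_hi=149.429.
(50−0)/(149.429−0.000) × (5.126−0.000) + 0 = 50/149.429 × 5.126 + 0 ≈ 1.72 → 2.
NO₂ 160.18: bracket 0.00–288.60 → index 0–50; slope 50/288.60, offset 160.18.
AQI = 0 + 50/288.60·160.18 ≈ 27.75 ⇒ 28.
PM10: 568.2 lies in 442.1–657.0, so I_lo=151, I_hi=200, C_lo=442.1, C_hi=657.0.
(200−151)/(657.0−442.1) × (568.2−442.1) + 151 = 49/214.9 × 126.1 + 151 ≈ 179.75 → 180.
CO: 3.860 lies in 0.000–10.334, so I_lo=0, I_hi=50, C_lo=0.000, C_hi=10.334.
(50−0)/(10.334−0.000) × (3.860−0.000) + 0 = 50/10.334 × 3.860 + 0 ≈ 18.68 → 19.
Sub-indices: O₃→477, SO₂→103, PM2.5→2, NO₂→28, PM10→180, CO→19. Ranked high→low: 477, 180, 103, 28, 19, 2. Second-highest sub-index = 180.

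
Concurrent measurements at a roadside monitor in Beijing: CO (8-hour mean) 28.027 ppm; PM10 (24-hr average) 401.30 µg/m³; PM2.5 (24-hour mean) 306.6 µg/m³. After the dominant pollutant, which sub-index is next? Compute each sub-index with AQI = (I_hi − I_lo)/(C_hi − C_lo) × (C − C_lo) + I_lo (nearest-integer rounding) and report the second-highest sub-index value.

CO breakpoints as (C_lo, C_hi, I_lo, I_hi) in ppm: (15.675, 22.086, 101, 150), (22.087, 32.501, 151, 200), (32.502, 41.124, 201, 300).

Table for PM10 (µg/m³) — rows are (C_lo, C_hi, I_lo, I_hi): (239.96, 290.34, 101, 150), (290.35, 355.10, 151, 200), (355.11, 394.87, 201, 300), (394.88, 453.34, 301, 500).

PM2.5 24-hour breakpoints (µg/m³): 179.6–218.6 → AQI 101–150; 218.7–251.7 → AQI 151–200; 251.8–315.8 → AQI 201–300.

286

CO: 28.027 lies in 22.087–32.501, so I_lo=151, I_hi=200, C_lo=22.087, C_hi=32.501.
(200−151)/(32.501−22.087) × (28.027−22.087) + 151 = 49/10.414 × 5.940 + 151 ≈ 178.95 → 179.
PM10: 401.30 lies in 394.88–453.34, so I_lo=301, I_hi=500, C_lo=394.88, C_hi=453.34.
(500−301)/(453.34−394.88) × (401.30−394.88) + 301 = 199/58.46 × 6.42 + 301 ≈ 322.85 → 323.
PM2.5 306.6: bracket 251.8–315.8 → index 201–300; slope 99/64.0, offset 54.8.
AQI = 201 + 99/64.0·54.8 ≈ 285.77 ⇒ 286.
Sub-indices: CO→179, PM10→323, PM2.5→286. Ranked high→low: 323, 286, 179. Second-highest sub-index = 286.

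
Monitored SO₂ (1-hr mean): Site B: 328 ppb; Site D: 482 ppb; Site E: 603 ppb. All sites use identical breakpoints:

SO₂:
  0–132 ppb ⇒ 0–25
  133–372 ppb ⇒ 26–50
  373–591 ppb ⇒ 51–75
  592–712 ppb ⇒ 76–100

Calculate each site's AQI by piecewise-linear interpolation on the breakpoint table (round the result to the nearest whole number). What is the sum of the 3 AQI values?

187

Site B: row 133–372 (AQI 26–50). (50−26)·(328−133)/(372−133) + 26 = 24·195/239 + 26 ≈ 45.58 → 46.
Site D: 482 lies in 373–591, so I_lo=51, I_hi=75, C_lo=373, C_hi=591.
(75−51)/(591−373) × (482−373) + 51 = 24/218 × 109 + 51 ≈ 63.00 → 63.
Site E: 603 ∈ [592, 712] ↔ index [76, 100].
76 + (603−592)·(100−76)/(712−592) = 76 + 11·24/120 ≈ 78.20, so AQI = 78.
AQIs: Site B=46, Site D=63, Site E=78. Sum = 46 + 63 + 78 = 187.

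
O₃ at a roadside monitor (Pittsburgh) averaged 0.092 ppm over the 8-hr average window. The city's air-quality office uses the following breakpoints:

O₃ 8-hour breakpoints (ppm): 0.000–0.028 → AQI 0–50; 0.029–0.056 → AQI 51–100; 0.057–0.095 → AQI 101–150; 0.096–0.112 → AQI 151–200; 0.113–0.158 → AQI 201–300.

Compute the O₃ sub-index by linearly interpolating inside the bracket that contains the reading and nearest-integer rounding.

O₃ 0.092: bracket 0.057–0.095 → index 101–150; slope 49/0.038, offset 0.035.
AQI = 101 + 49/0.038·0.035 ≈ 146.13 ⇒ 146.

146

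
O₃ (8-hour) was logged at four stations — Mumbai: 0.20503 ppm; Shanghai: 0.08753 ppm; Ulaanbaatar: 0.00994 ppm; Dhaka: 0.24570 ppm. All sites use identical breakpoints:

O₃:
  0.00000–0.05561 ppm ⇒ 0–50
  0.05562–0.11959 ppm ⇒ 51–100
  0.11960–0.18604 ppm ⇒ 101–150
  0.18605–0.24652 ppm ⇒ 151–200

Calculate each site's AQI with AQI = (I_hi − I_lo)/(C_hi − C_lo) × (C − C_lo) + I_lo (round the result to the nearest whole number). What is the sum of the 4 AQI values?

Mumbai: 0.20503 lies in 0.18605–0.24652, so I_lo=151, I_hi=200, C_lo=0.18605, C_hi=0.24652.
(200−151)/(0.24652−0.18605) × (0.20503−0.18605) + 151 = 49/0.06047 × 0.01898 + 151 ≈ 166.38 → 166.
Shanghai 0.08753: bracket 0.05562–0.11959 → index 51–100; slope 49/0.06397, offset 0.03191.
AQI = 51 + 49/0.06397·0.03191 ≈ 75.44 ⇒ 75.
Ulaanbaatar: 0.00994 lies in 0.00000–0.05561, so I_lo=0, I_hi=50, C_lo=0.00000, C_hi=0.05561.
(50−0)/(0.05561−0.00000) × (0.00994−0.00000) + 0 = 50/0.05561 × 0.00994 + 0 ≈ 8.94 → 9.
Dhaka 0.24570: bracket 0.18605–0.24652 → index 151–200; slope 49/0.06047, offset 0.05965.
AQI = 151 + 49/0.06047·0.05965 ≈ 199.34 ⇒ 199.
AQIs: Mumbai=166, Shanghai=75, Ulaanbaatar=9, Dhaka=199. Sum = 166 + 75 + 9 + 199 = 449.

449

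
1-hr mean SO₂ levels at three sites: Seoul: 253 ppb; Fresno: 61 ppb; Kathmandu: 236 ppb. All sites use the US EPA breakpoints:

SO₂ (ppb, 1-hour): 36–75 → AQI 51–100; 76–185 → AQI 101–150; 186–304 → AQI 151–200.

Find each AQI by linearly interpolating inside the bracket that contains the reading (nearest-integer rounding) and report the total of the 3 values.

433

Seoul: 253 ∈ [186, 304] ↔ index [151, 200].
151 + (253−186)·(200−151)/(304−186) = 151 + 67·49/118 ≈ 178.82, so AQI = 179.
Fresno 61: bracket 36–75 → index 51–100; slope 49/39, offset 25.
AQI = 51 + 49/39·25 ≈ 82.41 ⇒ 82.
Kathmandu 236: bracket 186–304 → index 151–200; slope 49/118, offset 50.
AQI = 151 + 49/118·50 ≈ 171.76 ⇒ 172.
AQIs: Seoul=179, Fresno=82, Kathmandu=172. Sum = 179 + 82 + 172 = 433.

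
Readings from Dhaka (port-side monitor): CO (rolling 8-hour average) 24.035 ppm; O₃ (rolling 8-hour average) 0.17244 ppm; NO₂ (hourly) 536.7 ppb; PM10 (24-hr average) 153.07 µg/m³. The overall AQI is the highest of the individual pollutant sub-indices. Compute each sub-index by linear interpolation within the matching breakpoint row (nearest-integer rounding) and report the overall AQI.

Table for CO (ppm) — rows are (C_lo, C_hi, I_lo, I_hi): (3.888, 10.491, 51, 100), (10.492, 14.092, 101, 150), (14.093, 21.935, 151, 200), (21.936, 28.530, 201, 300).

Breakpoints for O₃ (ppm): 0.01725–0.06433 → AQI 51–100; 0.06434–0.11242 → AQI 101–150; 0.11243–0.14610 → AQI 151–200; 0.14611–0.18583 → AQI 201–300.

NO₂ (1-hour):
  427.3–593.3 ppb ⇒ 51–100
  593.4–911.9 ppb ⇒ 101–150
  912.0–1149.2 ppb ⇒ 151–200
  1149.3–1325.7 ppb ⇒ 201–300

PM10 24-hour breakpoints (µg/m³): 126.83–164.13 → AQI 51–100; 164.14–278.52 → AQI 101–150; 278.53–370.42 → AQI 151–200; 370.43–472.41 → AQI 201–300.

267

CO: 24.035 lies in 21.936–28.530, so I_lo=201, I_hi=300, C_lo=21.936, C_hi=28.530.
(300−201)/(28.530−21.936) × (24.035−21.936) + 201 = 99/6.594 × 2.099 + 201 ≈ 232.51 → 233.
O₃: 0.17244 ∈ [0.14611, 0.18583] ↔ index [201, 300].
201 + (0.17244−0.14611)·(300−201)/(0.18583−0.14611) = 201 + 0.02633·99/0.03972 ≈ 266.63, so AQI = 267.
NO₂: 536.7 lies in 427.3–593.3, so I_lo=51, I_hi=100, C_lo=427.3, C_hi=593.3.
(100−51)/(593.3−427.3) × (536.7−427.3) + 51 = 49/166.0 × 109.4 + 51 ≈ 83.29 → 83.
PM10 153.07: bracket 126.83–164.13 → index 51–100; slope 49/37.30, offset 26.24.
AQI = 51 + 49/37.30·26.24 ≈ 85.47 ⇒ 85.
Sub-indices: CO→233, O₃→267, NO₂→83, PM10→85. Overall AQI = max = 267; dominant pollutant is O₃.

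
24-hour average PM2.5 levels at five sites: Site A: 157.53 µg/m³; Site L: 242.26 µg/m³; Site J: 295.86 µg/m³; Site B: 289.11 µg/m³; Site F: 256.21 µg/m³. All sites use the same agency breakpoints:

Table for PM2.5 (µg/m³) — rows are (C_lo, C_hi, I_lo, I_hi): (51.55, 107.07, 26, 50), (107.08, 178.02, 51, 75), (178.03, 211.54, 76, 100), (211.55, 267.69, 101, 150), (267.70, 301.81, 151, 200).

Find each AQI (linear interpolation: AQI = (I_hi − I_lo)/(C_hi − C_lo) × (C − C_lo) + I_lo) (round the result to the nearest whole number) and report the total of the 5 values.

Site A 157.53: bracket 107.08–178.02 → index 51–75; slope 24/70.94, offset 50.45.
AQI = 51 + 24/70.94·50.45 ≈ 68.07 ⇒ 68.
Site L 242.26: bracket 211.55–267.69 → index 101–150; slope 49/56.14, offset 30.71.
AQI = 101 + 49/56.14·30.71 ≈ 127.80 ⇒ 128.
Site J: row 267.70–301.81 (AQI 151–200). (200−151)·(295.86−267.70)/(301.81−267.70) + 151 = 49·28.16/34.11 + 151 ≈ 191.45 → 191.
Site B: 289.11 ∈ [267.70, 301.81] ↔ index [151, 200].
151 + (289.11−267.70)·(200−151)/(301.81−267.70) = 151 + 21.41·49/34.11 ≈ 181.76, so AQI = 182.
Site F: 256.21 lies in 211.55–267.69, so I_lo=101, I_hi=150, C_lo=211.55, C_hi=267.69.
(150−101)/(267.69−211.55) × (256.21−211.55) + 101 = 49/56.14 × 44.66 + 101 ≈ 139.98 → 140.
AQIs: Site A=68, Site L=128, Site J=191, Site B=182, Site F=140. Sum = 68 + 128 + 191 + 182 + 140 = 709.

709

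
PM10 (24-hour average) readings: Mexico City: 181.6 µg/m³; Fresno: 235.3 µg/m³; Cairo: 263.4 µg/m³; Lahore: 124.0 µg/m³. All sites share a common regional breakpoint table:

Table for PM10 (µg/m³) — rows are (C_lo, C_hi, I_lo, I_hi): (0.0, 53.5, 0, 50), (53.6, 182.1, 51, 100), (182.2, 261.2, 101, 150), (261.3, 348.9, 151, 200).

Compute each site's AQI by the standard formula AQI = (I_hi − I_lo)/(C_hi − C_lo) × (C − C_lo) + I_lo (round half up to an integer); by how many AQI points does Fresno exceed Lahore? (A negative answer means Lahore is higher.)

56

Mexico City 181.6: bracket 53.6–182.1 → index 51–100; slope 49/128.5, offset 128.0.
AQI = 51 + 49/128.5·128.0 ≈ 99.81 ⇒ 100.
Fresno: 235.3 lies in 182.2–261.2, so I_lo=101, I_hi=150, C_lo=182.2, C_hi=261.2.
(150−101)/(261.2−182.2) × (235.3−182.2) + 101 = 49/79.0 × 53.1 + 101 ≈ 133.94 → 134.
Cairo: row 261.3–348.9 (AQI 151–200). (200−151)·(263.4−261.3)/(348.9−261.3) + 151 = 49·2.1/87.6 + 151 ≈ 152.17 → 152.
Lahore 124.0: bracket 53.6–182.1 → index 51–100; slope 49/128.5, offset 70.4.
AQI = 51 + 49/128.5·70.4 ≈ 77.85 ⇒ 78.
AQIs: Mexico City=100, Fresno=134, Cairo=152, Lahore=78. Fresno (134) − Lahore (78) = 56.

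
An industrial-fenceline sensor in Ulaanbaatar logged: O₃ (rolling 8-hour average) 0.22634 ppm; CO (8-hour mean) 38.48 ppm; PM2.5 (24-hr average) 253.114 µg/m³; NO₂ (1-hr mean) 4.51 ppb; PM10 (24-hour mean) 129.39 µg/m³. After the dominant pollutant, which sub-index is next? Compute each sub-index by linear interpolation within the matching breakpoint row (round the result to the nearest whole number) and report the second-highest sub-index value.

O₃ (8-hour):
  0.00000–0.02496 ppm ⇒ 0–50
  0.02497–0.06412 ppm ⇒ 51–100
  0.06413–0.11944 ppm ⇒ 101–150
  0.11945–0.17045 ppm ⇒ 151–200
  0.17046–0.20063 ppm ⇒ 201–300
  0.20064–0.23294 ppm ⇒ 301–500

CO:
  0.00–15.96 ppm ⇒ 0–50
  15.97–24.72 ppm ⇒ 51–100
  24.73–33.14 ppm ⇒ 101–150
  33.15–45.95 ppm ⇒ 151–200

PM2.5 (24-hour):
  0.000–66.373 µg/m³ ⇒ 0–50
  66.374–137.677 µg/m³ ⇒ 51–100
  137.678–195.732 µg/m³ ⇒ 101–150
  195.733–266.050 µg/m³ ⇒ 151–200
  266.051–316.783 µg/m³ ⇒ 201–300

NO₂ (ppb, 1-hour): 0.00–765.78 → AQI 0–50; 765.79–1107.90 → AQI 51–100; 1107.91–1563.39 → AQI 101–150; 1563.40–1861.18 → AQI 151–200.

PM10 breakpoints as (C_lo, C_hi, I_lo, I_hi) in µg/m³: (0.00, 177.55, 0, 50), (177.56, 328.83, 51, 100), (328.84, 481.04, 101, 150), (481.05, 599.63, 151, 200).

O₃: row 0.20064–0.23294 (AQI 301–500). (500−301)·(0.22634−0.20064)/(0.23294−0.20064) + 301 = 199·0.02570/0.03230 + 301 ≈ 459.34 → 459.
CO: row 33.15–45.95 (AQI 151–200). (200−151)·(38.48−33.15)/(45.95−33.15) + 151 = 49·5.33/12.80 + 151 ≈ 171.40 → 171.
PM2.5: 253.114 lies in 195.733–266.050, so I_lo=151, I_hi=200, C_lo=195.733, C_hi=266.050.
(200−151)/(266.050−195.733) × (253.114−195.733) + 151 = 49/70.317 × 57.381 + 151 ≈ 190.99 → 191.
NO₂: 4.51 ∈ [0.00, 765.78] ↔ index [0, 50].
0 + (4.51−0.00)·(50−0)/(765.78−0.00) = 0 + 4.51·50/765.78 ≈ 0.29, so AQI = 0.
PM10: 129.39 ∈ [0.00, 177.55] ↔ index [0, 50].
0 + (129.39−0.00)·(50−0)/(177.55−0.00) = 0 + 129.39·50/177.55 ≈ 36.44, so AQI = 36.
Sub-indices: O₃→459, CO→171, PM2.5→191, NO₂→0, PM10→36. Ranked high→low: 459, 191, 171, 36, 0. Second-highest sub-index = 191.

191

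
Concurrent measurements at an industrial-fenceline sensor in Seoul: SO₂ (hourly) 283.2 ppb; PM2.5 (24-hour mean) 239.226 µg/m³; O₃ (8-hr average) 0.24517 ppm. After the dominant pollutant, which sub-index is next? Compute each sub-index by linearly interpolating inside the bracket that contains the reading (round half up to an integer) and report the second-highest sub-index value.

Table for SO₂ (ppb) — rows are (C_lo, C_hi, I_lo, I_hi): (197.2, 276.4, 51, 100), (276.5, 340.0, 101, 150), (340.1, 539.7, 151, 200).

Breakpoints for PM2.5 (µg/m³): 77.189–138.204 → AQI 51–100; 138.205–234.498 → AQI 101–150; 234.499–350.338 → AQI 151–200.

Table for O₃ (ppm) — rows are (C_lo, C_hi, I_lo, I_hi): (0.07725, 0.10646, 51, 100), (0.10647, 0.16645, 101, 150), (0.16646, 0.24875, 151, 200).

153

SO₂ 283.2: bracket 276.5–340.0 → index 101–150; slope 49/63.5, offset 6.7.
AQI = 101 + 49/63.5·6.7 ≈ 106.17 ⇒ 106.
PM2.5: 239.226 ∈ [234.499, 350.338] ↔ index [151, 200].
151 + (239.226−234.499)·(200−151)/(350.338−234.499) = 151 + 4.727·49/115.839 ≈ 153.00, so AQI = 153.
O₃: row 0.16646–0.24875 (AQI 151–200). (200−151)·(0.24517−0.16646)/(0.24875−0.16646) + 151 = 49·0.07871/0.08229 + 151 ≈ 197.87 → 198.
Sub-indices: SO₂→106, PM2.5→153, O₃→198. Ranked high→low: 198, 153, 106. Second-highest sub-index = 153.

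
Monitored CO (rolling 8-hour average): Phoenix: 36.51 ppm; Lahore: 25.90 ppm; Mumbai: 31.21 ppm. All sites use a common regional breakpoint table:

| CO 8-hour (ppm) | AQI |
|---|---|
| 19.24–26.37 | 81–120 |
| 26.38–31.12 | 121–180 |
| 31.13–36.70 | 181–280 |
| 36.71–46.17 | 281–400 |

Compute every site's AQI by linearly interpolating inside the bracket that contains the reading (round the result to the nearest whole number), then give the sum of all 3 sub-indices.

576

Phoenix: 36.51 lies in 31.13–36.70, so I_lo=181, I_hi=280, C_lo=31.13, C_hi=36.70.
(280−181)/(36.70−31.13) × (36.51−31.13) + 181 = 99/5.57 × 5.38 + 181 ≈ 276.62 → 277.
Lahore: row 19.24–26.37 (AQI 81–120). (120−81)·(25.90−19.24)/(26.37−19.24) + 81 = 39·6.66/7.13 + 81 ≈ 117.43 → 117.
Mumbai: 31.21 ∈ [31.13, 36.70] ↔ index [181, 280].
181 + (31.21−31.13)·(280−181)/(36.70−31.13) = 181 + 0.08·99/5.57 ≈ 182.42, so AQI = 182.
AQIs: Phoenix=277, Lahore=117, Mumbai=182. Sum = 277 + 117 + 182 = 576.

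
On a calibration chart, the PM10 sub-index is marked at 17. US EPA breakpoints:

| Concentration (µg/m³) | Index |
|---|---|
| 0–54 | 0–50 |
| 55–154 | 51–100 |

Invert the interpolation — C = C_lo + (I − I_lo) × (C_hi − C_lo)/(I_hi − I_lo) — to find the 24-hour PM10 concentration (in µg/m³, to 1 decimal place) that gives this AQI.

18.4

AQI 17 lies in the 0–50 band, which corresponds to 0–54 µg/m³.
C = 0 + (17−0)×(54−0)/(50−0) = 0 + 17×54/50 ≈ 18.360 µg/m³ → 18.4 µg/m³ to 1 dp.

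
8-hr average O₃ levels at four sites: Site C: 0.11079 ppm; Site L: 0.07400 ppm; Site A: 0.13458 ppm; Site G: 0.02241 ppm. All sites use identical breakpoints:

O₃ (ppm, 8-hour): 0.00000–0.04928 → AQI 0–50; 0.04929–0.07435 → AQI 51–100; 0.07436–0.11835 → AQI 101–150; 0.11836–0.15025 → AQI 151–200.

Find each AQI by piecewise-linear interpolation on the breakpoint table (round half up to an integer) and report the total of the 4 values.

440

Site C: row 0.07436–0.11835 (AQI 101–150). (150−101)·(0.11079−0.07436)/(0.11835−0.07436) + 101 = 49·0.03643/0.04399 + 101 ≈ 141.58 → 142.
Site L 0.07400: bracket 0.04929–0.07435 → index 51–100; slope 49/0.02506, offset 0.02471.
AQI = 51 + 49/0.02506·0.02471 ≈ 99.32 ⇒ 99.
Site A: row 0.11836–0.15025 (AQI 151–200). (200−151)·(0.13458−0.11836)/(0.15025−0.11836) + 151 = 49·0.01622/0.03189 + 151 ≈ 175.92 → 176.
Site G: 0.02241 lies in 0.00000–0.04928, so I_lo=0, I_hi=50, C_lo=0.00000, C_hi=0.04928.
(50−0)/(0.04928−0.00000) × (0.02241−0.00000) + 0 = 50/0.04928 × 0.02241 + 0 ≈ 22.74 → 23.
AQIs: Site C=142, Site L=99, Site A=176, Site G=23. Sum = 142 + 99 + 176 + 23 = 440.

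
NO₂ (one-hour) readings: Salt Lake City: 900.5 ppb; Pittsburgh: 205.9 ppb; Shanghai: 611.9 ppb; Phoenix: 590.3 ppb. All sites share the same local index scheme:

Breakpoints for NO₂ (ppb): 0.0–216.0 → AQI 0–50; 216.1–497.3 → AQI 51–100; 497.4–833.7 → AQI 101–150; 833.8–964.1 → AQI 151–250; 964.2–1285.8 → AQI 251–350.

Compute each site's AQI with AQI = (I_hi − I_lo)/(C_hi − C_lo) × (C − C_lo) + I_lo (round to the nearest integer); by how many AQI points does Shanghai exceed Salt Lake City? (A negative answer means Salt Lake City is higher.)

-84

Salt Lake City: 900.5 lies in 833.8–964.1, so I_lo=151, I_hi=250, C_lo=833.8, C_hi=964.1.
(250−151)/(964.1−833.8) × (900.5−833.8) + 151 = 99/130.3 × 66.7 + 151 ≈ 201.68 → 202.
Pittsburgh: row 0.0–216.0 (AQI 0–50). (50−0)·(205.9−0.0)/(216.0−0.0) + 0 = 50·205.9/216.0 + 0 ≈ 47.66 → 48.
Shanghai: row 497.4–833.7 (AQI 101–150). (150−101)·(611.9−497.4)/(833.7−497.4) + 101 = 49·114.5/336.3 + 101 ≈ 117.68 → 118.
Phoenix: 590.3 lies in 497.4–833.7, so I_lo=101, I_hi=150, C_lo=497.4, C_hi=833.7.
(150−101)/(833.7−497.4) × (590.3−497.4) + 101 = 49/336.3 × 92.9 + 101 ≈ 114.54 → 115.
AQIs: Salt Lake City=202, Pittsburgh=48, Shanghai=118, Phoenix=115. Shanghai (118) − Salt Lake City (202) = -84.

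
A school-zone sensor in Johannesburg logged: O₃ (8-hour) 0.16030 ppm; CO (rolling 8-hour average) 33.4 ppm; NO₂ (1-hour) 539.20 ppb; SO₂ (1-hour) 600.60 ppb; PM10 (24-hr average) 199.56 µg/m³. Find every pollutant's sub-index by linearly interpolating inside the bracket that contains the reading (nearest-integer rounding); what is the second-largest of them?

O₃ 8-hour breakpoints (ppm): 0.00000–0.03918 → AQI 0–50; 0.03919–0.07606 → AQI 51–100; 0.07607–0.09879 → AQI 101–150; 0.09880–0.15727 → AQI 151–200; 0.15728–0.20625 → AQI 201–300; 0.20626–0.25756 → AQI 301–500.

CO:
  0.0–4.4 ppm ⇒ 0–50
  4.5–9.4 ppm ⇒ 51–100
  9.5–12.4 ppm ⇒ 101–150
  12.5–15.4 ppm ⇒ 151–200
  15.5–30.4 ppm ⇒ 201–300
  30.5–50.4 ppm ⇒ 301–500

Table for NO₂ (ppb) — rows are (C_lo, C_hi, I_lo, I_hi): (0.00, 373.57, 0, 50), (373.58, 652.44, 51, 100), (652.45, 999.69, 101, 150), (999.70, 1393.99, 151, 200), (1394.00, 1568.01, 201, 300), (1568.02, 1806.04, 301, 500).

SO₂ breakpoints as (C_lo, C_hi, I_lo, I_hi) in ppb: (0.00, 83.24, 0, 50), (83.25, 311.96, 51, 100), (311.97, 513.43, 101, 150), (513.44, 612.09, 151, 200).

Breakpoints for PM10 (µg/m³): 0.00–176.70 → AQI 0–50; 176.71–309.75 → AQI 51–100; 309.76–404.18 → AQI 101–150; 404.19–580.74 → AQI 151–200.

O₃: 0.16030 lies in 0.15728–0.20625, so I_lo=201, I_hi=300, C_lo=0.15728, C_hi=0.20625.
(300−201)/(0.20625−0.15728) × (0.16030−0.15728) + 201 = 99/0.04897 × 0.00302 + 201 ≈ 207.11 → 207.
CO 33.4: bracket 30.5–50.4 → index 301–500; slope 199/19.9, offset 2.9.
AQI = 301 + 199/19.9·2.9 ≈ 330.00 ⇒ 330.
NO₂ 539.20: bracket 373.58–652.44 → index 51–100; slope 49/278.86, offset 165.62.
AQI = 51 + 49/278.86·165.62 ≈ 80.10 ⇒ 80.
SO₂: 600.60 lies in 513.44–612.09, so I_lo=151, I_hi=200, C_lo=513.44, C_hi=612.09.
(200−151)/(612.09−513.44) × (600.60−513.44) + 151 = 49/98.65 × 87.16 + 151 ≈ 194.29 → 194.
PM10: 199.56 lies in 176.71–309.75, so I_lo=51, I_hi=100, C_lo=176.71, C_hi=309.75.
(100−51)/(309.75−176.71) × (199.56−176.71) + 51 = 49/133.04 × 22.85 + 51 ≈ 59.42 → 59.
Sub-indices: O₃→207, CO→330, NO₂→80, SO₂→194, PM10→59. Ranked high→low: 330, 207, 194, 80, 59. Second-highest sub-index = 207.

207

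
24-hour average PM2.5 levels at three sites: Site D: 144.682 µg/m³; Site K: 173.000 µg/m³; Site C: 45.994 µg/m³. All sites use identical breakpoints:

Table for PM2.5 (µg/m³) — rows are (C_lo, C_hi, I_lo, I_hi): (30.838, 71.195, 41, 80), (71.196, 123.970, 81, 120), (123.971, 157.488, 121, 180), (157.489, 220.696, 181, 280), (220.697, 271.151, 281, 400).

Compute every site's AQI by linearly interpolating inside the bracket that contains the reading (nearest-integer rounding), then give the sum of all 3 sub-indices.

Site D: 144.682 lies in 123.971–157.488, so I_lo=121, I_hi=180, C_lo=123.971, C_hi=157.488.
(180−121)/(157.488−123.971) × (144.682−123.971) + 121 = 59/33.517 × 20.711 + 121 ≈ 157.46 → 157.
Site K 173.000: bracket 157.489–220.696 → index 181–280; slope 99/63.207, offset 15.511.
AQI = 181 + 99/63.207·15.511 ≈ 205.29 ⇒ 205.
Site C: 45.994 ∈ [30.838, 71.195] ↔ index [41, 80].
41 + (45.994−30.838)·(80−41)/(71.195−30.838) = 41 + 15.156·39/40.357 ≈ 55.65, so AQI = 56.
AQIs: Site D=157, Site K=205, Site C=56. Sum = 157 + 205 + 56 = 418.

418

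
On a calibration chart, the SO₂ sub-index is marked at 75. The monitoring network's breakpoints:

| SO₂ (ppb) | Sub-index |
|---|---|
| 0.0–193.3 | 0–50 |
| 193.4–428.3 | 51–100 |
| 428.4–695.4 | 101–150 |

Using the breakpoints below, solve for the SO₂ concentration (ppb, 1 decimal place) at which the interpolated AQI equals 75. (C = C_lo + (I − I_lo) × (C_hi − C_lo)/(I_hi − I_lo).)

308.5

AQI 75 lies in the 51–100 band, which corresponds to 193.4–428.3 ppb.
C = 193.4 + (75−51)×(428.3−193.4)/(100−51) = 193.4 + 24×234.9/49 ≈ 308.453 ppb → 308.5 ppb to 1 dp.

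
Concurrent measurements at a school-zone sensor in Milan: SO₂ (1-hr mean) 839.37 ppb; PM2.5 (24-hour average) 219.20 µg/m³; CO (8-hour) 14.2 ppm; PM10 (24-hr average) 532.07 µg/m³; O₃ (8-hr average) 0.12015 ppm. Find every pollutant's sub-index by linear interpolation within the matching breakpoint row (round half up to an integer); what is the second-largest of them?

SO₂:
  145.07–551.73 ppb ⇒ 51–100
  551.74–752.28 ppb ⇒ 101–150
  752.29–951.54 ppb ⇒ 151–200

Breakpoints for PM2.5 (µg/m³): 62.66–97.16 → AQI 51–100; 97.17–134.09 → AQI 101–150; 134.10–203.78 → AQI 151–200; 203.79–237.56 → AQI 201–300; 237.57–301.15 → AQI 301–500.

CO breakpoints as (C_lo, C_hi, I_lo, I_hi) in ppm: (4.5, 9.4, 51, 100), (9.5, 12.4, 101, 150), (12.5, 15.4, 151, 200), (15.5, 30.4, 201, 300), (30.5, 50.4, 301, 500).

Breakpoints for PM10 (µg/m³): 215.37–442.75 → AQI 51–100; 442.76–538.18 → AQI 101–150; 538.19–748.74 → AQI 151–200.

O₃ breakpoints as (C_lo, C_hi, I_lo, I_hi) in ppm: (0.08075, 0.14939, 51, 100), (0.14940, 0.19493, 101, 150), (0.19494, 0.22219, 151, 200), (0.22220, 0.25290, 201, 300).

180

SO₂: row 752.29–951.54 (AQI 151–200). (200−151)·(839.37−752.29)/(951.54−752.29) + 151 = 49·87.08/199.25 + 151 ≈ 172.41 → 172.
PM2.5: 219.20 lies in 203.79–237.56, so I_lo=201, I_hi=300, C_lo=203.79, C_hi=237.56.
(300−201)/(237.56−203.79) × (219.20−203.79) + 201 = 99/33.77 × 15.41 + 201 ≈ 246.18 → 246.
CO 14.2: bracket 12.5–15.4 → index 151–200; slope 49/2.9, offset 1.7.
AQI = 151 + 49/2.9·1.7 ≈ 179.72 ⇒ 180.
PM10: 532.07 lies in 442.76–538.18, so I_lo=101, I_hi=150, C_lo=442.76, C_hi=538.18.
(150−101)/(538.18−442.76) × (532.07−442.76) + 101 = 49/95.42 × 89.31 + 101 ≈ 146.86 → 147.
O₃: row 0.08075–0.14939 (AQI 51–100). (100−51)·(0.12015−0.08075)/(0.14939−0.08075) + 51 = 49·0.03940/0.06864 + 51 ≈ 79.13 → 79.
Sub-indices: SO₂→172, PM2.5→246, CO→180, PM10→147, O₃→79. Ranked high→low: 246, 180, 172, 147, 79. Second-highest sub-index = 180.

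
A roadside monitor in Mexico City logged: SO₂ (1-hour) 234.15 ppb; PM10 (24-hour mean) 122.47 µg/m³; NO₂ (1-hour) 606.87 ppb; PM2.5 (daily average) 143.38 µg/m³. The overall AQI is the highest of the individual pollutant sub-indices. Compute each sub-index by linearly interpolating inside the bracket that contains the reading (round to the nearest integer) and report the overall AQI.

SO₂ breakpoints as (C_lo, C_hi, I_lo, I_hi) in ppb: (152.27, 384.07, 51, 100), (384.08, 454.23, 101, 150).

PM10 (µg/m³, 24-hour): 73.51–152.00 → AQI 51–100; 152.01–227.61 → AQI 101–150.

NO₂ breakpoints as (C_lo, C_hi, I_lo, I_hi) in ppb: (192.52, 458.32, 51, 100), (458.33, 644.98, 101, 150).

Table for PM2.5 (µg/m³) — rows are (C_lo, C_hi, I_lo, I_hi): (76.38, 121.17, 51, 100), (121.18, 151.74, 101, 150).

140

SO₂: 234.15 lies in 152.27–384.07, so I_lo=51, I_hi=100, C_lo=152.27, C_hi=384.07.
(100−51)/(384.07−152.27) × (234.15−152.27) + 51 = 49/231.80 × 81.88 + 51 ≈ 68.31 → 68.
PM10: 122.47 lies in 73.51–152.00, so I_lo=51, I_hi=100, C_lo=73.51, C_hi=152.00.
(100−51)/(152.00−73.51) × (122.47−73.51) + 51 = 49/78.49 × 48.96 + 51 ≈ 81.56 → 82.
NO₂: row 458.33–644.98 (AQI 101–150). (150−101)·(606.87−458.33)/(644.98−458.33) + 101 = 49·148.54/186.65 + 101 ≈ 140.00 → 140.
PM2.5: 143.38 ∈ [121.18, 151.74] ↔ index [101, 150].
101 + (143.38−121.18)·(150−101)/(151.74−121.18) = 101 + 22.20·49/30.56 ≈ 136.60, so AQI = 137.
Sub-indices: SO₂→68, PM10→82, NO₂→140, PM2.5→137. Overall AQI = max = 140; dominant pollutant is NO₂.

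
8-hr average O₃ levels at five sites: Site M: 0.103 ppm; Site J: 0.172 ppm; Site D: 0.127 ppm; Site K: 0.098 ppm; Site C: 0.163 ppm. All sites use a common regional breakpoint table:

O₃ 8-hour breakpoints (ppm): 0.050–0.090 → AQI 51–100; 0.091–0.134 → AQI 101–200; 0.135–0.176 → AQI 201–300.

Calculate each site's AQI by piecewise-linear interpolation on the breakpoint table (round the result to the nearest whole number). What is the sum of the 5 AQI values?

989

Site M 0.103: bracket 0.091–0.134 → index 101–200; slope 99/0.043, offset 0.012.
AQI = 101 + 99/0.043·0.012 ≈ 128.63 ⇒ 129.
Site J: 0.172 ∈ [0.135, 0.176] ↔ index [201, 300].
201 + (0.172−0.135)·(300−201)/(0.176−0.135) = 201 + 0.037·99/0.041 ≈ 290.34, so AQI = 290.
Site D 0.127: bracket 0.091–0.134 → index 101–200; slope 99/0.043, offset 0.036.
AQI = 101 + 99/0.043·0.036 ≈ 183.88 ⇒ 184.
Site K: 0.098 ∈ [0.091, 0.134] ↔ index [101, 200].
101 + (0.098−0.091)·(200−101)/(0.134−0.091) = 101 + 0.007·99/0.043 ≈ 117.12, so AQI = 117.
Site C: row 0.135–0.176 (AQI 201–300). (300−201)·(0.163−0.135)/(0.176−0.135) + 201 = 99·0.028/0.041 + 201 ≈ 268.61 → 269.
AQIs: Site M=129, Site J=290, Site D=184, Site K=117, Site C=269. Sum = 129 + 290 + 184 + 117 + 269 = 989.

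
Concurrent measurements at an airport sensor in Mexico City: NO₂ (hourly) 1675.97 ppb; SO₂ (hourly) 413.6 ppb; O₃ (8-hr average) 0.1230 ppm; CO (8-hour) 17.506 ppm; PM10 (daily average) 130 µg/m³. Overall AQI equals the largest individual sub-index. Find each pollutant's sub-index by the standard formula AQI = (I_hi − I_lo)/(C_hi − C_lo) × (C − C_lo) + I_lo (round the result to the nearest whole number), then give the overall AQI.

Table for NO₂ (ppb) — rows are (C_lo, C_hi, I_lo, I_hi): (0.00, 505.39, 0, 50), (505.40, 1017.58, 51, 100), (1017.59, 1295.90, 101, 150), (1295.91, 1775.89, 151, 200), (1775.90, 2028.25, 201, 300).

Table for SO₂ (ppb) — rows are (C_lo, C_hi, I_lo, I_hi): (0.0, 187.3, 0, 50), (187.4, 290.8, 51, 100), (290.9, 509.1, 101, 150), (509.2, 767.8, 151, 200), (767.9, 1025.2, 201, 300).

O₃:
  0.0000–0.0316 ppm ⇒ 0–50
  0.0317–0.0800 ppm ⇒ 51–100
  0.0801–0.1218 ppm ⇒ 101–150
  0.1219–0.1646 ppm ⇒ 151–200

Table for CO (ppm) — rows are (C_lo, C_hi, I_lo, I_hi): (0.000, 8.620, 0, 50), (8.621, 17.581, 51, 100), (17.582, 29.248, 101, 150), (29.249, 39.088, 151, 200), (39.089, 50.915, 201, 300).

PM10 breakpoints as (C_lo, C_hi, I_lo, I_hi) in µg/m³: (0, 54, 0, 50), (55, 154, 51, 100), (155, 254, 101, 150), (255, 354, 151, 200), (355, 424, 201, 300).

190

NO₂: row 1295.91–1775.89 (AQI 151–200). (200−151)·(1675.97−1295.91)/(1775.89−1295.91) + 151 = 49·380.06/479.98 + 151 ≈ 189.80 → 190.
SO₂: row 290.9–509.1 (AQI 101–150). (150−101)·(413.6−290.9)/(509.1−290.9) + 101 = 49·122.7/218.2 + 101 ≈ 128.55 → 129.
O₃ 0.1230: bracket 0.1219–0.1646 → index 151–200; slope 49/0.0427, offset 0.0011.
AQI = 151 + 49/0.0427·0.0011 ≈ 152.26 ⇒ 152.
CO: row 8.621–17.581 (AQI 51–100). (100−51)·(17.506−8.621)/(17.581−8.621) + 51 = 49·8.885/8.960 + 51 ≈ 99.59 → 100.
PM10: row 55–154 (AQI 51–100). (100−51)·(130−55)/(154−55) + 51 = 49·75/99 + 51 ≈ 88.12 → 88.
Sub-indices: NO₂→190, SO₂→129, O₃→152, CO→100, PM10→88. Overall AQI = max = 190; dominant pollutant is NO₂.
AQI 190: Unhealthy.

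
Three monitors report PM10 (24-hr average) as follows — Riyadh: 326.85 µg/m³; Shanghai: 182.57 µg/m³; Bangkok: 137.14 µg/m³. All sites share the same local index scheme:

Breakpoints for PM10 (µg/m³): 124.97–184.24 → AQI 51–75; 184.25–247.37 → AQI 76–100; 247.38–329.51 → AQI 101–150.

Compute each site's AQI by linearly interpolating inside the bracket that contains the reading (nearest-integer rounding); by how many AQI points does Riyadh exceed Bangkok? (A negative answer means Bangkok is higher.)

Riyadh: row 247.38–329.51 (AQI 101–150). (150−101)·(326.85−247.38)/(329.51−247.38) + 101 = 49·79.47/82.13 + 101 ≈ 148.41 → 148.
Shanghai: 182.57 lies in 124.97–184.24, so I_lo=51, I_hi=75, C_lo=124.97, C_hi=184.24.
(75−51)/(184.24−124.97) × (182.57−124.97) + 51 = 24/59.27 × 57.60 + 51 ≈ 74.32 → 74.
Bangkok: 137.14 lies in 124.97–184.24, so I_lo=51, I_hi=75, C_lo=124.97, C_hi=184.24.
(75−51)/(184.24−124.97) × (137.14−124.97) + 51 = 24/59.27 × 12.17 + 51 ≈ 55.93 → 56.
AQIs: Riyadh=148, Shanghai=74, Bangkok=56. Riyadh (148) − Bangkok (56) = 92.

92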